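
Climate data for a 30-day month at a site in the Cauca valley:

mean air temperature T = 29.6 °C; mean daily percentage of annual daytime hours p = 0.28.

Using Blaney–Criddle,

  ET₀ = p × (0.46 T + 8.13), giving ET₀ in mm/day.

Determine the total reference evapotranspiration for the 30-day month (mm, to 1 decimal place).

182.7 mm

ET₀ = 0.28 × (0.46 × 29.6 + 8.13) = 0.28 × 21.746 = 6.0889 mm/d
Monthly total = 6.0889 × 30 = 182.667 mm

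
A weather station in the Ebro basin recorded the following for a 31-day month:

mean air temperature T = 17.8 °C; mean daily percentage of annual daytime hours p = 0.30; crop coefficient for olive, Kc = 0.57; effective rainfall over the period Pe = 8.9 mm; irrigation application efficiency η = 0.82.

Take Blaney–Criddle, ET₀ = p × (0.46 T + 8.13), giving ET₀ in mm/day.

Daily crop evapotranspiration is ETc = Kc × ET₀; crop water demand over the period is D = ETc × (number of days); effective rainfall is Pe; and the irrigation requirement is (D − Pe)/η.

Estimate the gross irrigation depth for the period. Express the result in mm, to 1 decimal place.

94.6 mm

ET₀ = 0.30 × (0.46 × 17.8 + 8.13) = 0.30 × 16.318 = 4.8954 mm/d
ETc = Kc × ET₀ = 0.57 × 4.8954 = 2.7904 mm/d
Crop demand D = ETc × 31 d = 2.7904 × 31 = 86.502 mm
D − Pe = 86.502 − 8.9 = 77.602 mm
Gross irrigation = 77.602 / 0.82 = 94.637 mm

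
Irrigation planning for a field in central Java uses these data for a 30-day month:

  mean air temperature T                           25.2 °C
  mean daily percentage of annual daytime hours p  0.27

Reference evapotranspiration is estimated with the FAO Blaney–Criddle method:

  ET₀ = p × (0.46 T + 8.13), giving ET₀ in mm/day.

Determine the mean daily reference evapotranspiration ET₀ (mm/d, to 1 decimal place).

ET₀ = 0.27 × (0.46 × 25.2 + 8.13) = 0.27 × 19.722 = 5.3249 mm/d

5.3 mm/d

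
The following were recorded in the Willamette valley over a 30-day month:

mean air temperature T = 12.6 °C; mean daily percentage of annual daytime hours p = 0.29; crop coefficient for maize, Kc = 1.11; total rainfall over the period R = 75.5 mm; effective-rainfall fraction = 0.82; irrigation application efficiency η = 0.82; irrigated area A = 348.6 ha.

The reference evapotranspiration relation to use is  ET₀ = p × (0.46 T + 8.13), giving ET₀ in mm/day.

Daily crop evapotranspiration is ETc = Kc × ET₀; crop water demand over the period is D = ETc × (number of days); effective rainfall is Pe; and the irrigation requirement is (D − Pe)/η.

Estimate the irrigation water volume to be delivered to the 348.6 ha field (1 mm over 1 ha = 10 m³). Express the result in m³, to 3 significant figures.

309000 m³

ET₀ = 0.29 × (0.46 × 12.6 + 8.13) = 0.29 × 13.926 = 4.0385 mm/d
ETc = Kc × ET₀ = 1.11 × 4.0385 = 4.4827 mm/d
Crop demand D = ETc × 30 d = 4.4827 × 30 = 134.481 mm
Pe = 0.82 × 75.5 = 61.910 mm
D − Pe = 134.481 − 61.910 = 72.571 mm
Gross irrigation = 72.571 / 0.82 = 88.501 mm
Volume = 88.501 mm × 348.6 ha × 10 = 308514.5 m³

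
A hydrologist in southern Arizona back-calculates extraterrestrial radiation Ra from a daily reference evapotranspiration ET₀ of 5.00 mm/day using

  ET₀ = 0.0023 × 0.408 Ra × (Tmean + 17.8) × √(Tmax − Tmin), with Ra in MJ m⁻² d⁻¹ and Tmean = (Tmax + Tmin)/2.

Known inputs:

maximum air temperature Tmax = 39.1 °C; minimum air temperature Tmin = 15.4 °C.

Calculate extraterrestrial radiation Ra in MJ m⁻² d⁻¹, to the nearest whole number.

Tmean = (39.1+15.4)/2 = 27.25 °C; ΔT = 23.7
Ra = ET₀ / [0.0023 × 0.408 × (Tmean+17.8) × √ΔT]
   = 5.00 / (0.0023 × 0.408 × 45.05 × 4.8683) = 24.295 MJ m⁻² d⁻¹

24 MJ m⁻² d⁻¹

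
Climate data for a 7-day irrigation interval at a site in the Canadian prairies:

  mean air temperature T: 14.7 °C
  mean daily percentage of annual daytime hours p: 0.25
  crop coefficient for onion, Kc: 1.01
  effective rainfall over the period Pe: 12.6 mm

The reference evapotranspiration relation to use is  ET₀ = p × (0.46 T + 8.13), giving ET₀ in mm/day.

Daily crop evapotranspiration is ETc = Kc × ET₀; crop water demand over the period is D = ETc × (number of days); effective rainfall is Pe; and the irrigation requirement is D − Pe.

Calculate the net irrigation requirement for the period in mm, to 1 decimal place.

ET₀ = 0.25 × (0.46 × 14.7 + 8.13) = 0.25 × 14.892 = 3.7230 mm/d
ETc = Kc × ET₀ = 1.01 × 3.7230 = 3.7602 mm/d
Crop demand D = ETc × 7 d = 3.7602 × 7 = 26.321 mm
D − Pe = 26.321 − 12.6 = 13.721 mm

13.7 mm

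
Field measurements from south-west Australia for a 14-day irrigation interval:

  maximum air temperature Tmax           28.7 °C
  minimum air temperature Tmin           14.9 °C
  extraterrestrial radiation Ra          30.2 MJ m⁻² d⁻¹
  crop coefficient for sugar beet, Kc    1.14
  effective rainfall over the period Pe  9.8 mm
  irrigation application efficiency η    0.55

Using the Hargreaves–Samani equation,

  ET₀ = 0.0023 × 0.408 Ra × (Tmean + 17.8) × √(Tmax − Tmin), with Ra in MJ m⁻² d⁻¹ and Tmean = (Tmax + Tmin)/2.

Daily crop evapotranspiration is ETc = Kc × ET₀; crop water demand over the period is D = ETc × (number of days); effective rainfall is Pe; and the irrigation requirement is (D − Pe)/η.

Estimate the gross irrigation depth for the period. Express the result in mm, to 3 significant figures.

Tmean = (28.7 + 14.9)/2 = 21.80 °C
0.408 Ra = 0.408 × 30.2 = 12.3216 mm/d equivalent
ET₀ = 0.0023 × 12.3216 × (21.80 + 17.8) × √13.8 = 0.0023 × 12.3216 × 39.60 × 3.7148 = 4.1689 mm/d
ETc = Kc × ET₀ = 1.14 × 4.1689 = 4.7525 mm/d
Crop demand D = ETc × 14 d = 4.7525 × 14 = 66.535 mm
D − Pe = 66.535 − 9.8 = 56.735 mm
Gross irrigation = 56.735 / 0.55 = 103.155 mm

103 mm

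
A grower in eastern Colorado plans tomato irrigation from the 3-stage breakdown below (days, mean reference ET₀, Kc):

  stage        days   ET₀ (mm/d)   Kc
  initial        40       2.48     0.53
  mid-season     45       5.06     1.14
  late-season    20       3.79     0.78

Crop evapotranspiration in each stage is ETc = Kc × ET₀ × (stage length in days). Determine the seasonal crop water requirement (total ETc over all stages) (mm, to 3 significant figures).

371 mm

initial: 0.53 × 2.48 × 40 = 52.58 mm
mid-season: 1.14 × 5.06 × 45 = 259.58 mm
late-season: 0.78 × 3.79 × 20 = 59.12 mm
Seasonal total = 371.28 mm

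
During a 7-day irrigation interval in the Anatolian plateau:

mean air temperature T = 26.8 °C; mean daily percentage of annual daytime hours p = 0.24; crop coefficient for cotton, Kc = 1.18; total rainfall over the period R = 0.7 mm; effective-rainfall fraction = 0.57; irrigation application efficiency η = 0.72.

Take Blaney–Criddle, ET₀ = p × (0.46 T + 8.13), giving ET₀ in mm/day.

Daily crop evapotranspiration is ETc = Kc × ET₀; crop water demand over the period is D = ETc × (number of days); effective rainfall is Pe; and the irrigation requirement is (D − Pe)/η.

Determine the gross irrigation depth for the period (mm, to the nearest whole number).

ET₀ = 0.24 × (0.46 × 26.8 + 8.13) = 0.24 × 20.458 = 4.9099 mm/d
ETc = Kc × ET₀ = 1.18 × 4.9099 = 5.7937 mm/d
Crop demand D = ETc × 7 d = 5.7937 × 7 = 40.556 mm
Pe = 0.57 × 0.7 = 0.399 mm
D − Pe = 40.556 − 0.399 = 40.157 mm
Gross irrigation = 40.157 / 0.72 = 55.774 mm

56 mm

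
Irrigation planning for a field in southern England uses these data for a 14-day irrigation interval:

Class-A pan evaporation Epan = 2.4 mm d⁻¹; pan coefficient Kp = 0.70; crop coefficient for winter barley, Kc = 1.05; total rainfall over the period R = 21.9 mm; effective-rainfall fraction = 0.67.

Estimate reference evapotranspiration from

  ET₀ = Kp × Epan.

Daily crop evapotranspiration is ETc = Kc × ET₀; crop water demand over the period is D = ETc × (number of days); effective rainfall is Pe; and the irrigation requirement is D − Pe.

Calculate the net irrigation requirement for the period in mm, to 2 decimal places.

ET₀ = 0.70 × 2.4 = 1.6800 mm/d
ETc = Kc × ET₀ = 1.05 × 1.6800 = 1.7640 mm/d
Crop demand D = ETc × 14 d = 1.7640 × 14 = 24.696 mm
Pe = 0.67 × 21.9 = 14.673 mm
D − Pe = 24.696 − 14.673 = 10.023 mm

10.02 mm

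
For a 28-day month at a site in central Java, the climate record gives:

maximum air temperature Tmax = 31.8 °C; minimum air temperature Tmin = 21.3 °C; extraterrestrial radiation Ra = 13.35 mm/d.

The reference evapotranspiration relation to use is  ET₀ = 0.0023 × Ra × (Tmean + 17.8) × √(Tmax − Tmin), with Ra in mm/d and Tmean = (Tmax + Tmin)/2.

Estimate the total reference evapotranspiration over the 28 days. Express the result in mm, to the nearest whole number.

Tmean = (31.8 + 21.3)/2 = 26.55 °C
ET₀ = 0.0023 × 13.35 × (26.55 + 17.8) × √10.5 = 0.0023 × 13.35 × 44.35 × 3.2404 = 4.4127 mm/d
Over 28 days: 4.4127 × 28 = 123.556 mm

124 mm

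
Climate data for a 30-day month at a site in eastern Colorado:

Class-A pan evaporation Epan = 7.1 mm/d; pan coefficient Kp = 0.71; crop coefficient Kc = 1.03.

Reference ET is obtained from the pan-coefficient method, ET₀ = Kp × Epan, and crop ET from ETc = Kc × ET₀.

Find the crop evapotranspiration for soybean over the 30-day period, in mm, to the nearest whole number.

156 mm

ET₀ = 0.71 × 7.1 = 5.0410 mm/d
ETc = Kc × ET₀ = 1.03 × 5.0410 = 5.1922 mm/d
Over 30 days: 5.1922 × 30 = 155.766 mm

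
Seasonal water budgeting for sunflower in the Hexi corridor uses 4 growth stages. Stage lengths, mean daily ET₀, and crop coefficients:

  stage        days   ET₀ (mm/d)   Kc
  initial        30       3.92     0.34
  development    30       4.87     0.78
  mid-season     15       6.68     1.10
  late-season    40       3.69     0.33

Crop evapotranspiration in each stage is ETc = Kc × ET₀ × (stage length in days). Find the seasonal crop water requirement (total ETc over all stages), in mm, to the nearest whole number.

initial: 0.34 × 3.92 × 30 = 39.98 mm
development: 0.78 × 4.87 × 30 = 113.96 mm
mid-season: 1.10 × 6.68 × 15 = 110.22 mm
late-season: 0.33 × 3.69 × 40 = 48.71 mm
Seasonal total = 312.87 mm

313 mm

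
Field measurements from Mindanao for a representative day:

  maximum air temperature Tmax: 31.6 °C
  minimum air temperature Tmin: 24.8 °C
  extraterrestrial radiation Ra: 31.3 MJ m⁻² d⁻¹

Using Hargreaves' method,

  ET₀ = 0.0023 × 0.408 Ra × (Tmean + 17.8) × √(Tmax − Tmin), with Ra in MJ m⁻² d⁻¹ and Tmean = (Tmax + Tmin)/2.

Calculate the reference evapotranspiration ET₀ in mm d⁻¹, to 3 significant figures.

3.52 mm d⁻¹

Tmean = (31.6 + 24.8)/2 = 28.20 °C
0.408 Ra = 0.408 × 31.3 = 12.7704 mm/d equivalent
ET₀ = 0.0023 × 12.7704 × (28.20 + 17.8) × √6.8 = 0.0023 × 12.7704 × 46.00 × 2.6077 = 3.5233 mm/d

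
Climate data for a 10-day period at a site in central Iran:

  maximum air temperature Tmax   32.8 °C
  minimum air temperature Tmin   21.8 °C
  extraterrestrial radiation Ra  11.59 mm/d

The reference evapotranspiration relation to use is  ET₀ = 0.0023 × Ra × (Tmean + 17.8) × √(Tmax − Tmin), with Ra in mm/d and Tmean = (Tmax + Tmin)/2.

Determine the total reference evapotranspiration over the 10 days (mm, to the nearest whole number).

40 mm

Tmean = (32.8 + 21.8)/2 = 27.30 °C
ET₀ = 0.0023 × 11.59 × (27.30 + 17.8) × √11.0 = 0.0023 × 11.59 × 45.10 × 3.3166 = 3.9873 mm/d
Over 10 days: 3.9873 × 10 = 39.873 mm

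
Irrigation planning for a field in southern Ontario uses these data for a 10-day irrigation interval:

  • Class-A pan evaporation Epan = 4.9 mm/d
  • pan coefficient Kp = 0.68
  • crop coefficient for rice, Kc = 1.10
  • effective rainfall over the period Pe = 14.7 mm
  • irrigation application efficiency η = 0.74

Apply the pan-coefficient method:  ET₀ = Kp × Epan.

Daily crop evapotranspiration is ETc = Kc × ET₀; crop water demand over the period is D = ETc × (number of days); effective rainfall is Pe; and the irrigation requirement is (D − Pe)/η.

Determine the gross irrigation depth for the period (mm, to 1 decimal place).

ET₀ = 0.68 × 4.9 = 3.3320 mm/d
ETc = Kc × ET₀ = 1.10 × 3.3320 = 3.6652 mm/d
Crop demand D = ETc × 10 d = 3.6652 × 10 = 36.652 mm
D − Pe = 36.652 − 14.7 = 21.952 mm
Gross irrigation = 21.952 / 0.74 = 29.665 mm

29.7 mm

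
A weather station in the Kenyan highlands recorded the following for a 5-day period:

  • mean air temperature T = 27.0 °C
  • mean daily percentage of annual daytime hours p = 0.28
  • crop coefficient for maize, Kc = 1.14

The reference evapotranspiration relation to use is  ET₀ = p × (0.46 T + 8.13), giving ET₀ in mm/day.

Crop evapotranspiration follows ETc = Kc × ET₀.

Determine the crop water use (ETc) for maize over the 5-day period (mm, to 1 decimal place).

ET₀ = 0.28 × (0.46 × 27.0 + 8.13) = 0.28 × 20.550 = 5.7540 mm/d
ETc = Kc × ET₀ = 1.14 × 5.7540 = 6.5596 mm/d
Over 5 days: 6.5596 × 5 = 32.798 mm

32.8 mm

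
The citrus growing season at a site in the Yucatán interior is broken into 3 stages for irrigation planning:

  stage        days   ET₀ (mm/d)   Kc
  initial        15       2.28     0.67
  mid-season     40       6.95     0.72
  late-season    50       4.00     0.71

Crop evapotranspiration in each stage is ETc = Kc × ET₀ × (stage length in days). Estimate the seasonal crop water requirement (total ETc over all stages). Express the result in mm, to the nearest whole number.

365 mm

initial: 0.67 × 2.28 × 15 = 22.91 mm
mid-season: 0.72 × 6.95 × 40 = 200.16 mm
late-season: 0.71 × 4.00 × 50 = 142.00 mm
Seasonal total = 365.07 mm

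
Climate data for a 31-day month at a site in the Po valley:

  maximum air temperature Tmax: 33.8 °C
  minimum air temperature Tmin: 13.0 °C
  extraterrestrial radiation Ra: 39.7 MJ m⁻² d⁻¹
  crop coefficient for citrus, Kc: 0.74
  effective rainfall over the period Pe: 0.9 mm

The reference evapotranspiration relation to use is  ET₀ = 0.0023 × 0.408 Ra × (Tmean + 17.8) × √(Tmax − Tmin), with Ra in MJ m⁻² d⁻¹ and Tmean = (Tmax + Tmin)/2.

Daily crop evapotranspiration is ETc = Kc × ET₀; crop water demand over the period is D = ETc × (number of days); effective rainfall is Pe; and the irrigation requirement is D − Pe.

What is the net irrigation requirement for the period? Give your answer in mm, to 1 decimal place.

Tmean = (33.8 + 13.0)/2 = 23.40 °C
0.408 Ra = 0.408 × 39.7 = 16.1976 mm/d equivalent
ET₀ = 0.0023 × 16.1976 × (23.40 + 17.8) × √20.8 = 0.0023 × 16.1976 × 41.20 × 4.5607 = 7.0001 mm/d
ETc = Kc × ET₀ = 0.74 × 7.0001 = 5.1801 mm/d
Crop demand D = ETc × 31 d = 5.1801 × 31 = 160.583 mm
D − Pe = 160.583 − 0.9 = 159.683 mm

159.7 mm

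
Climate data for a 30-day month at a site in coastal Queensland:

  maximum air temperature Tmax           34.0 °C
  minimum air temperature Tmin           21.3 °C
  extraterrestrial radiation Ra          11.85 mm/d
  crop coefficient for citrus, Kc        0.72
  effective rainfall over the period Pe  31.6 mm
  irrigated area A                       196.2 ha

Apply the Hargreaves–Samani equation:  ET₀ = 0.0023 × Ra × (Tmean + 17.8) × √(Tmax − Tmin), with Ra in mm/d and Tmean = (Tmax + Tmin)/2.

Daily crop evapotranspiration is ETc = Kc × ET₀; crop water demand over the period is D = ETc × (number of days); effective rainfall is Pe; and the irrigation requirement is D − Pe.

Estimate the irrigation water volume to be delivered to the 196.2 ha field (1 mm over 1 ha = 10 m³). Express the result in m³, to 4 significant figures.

Tmean = (34.0 + 21.3)/2 = 27.65 °C
ET₀ = 0.0023 × 11.85 × (27.65 + 17.8) × √12.7 = 0.0023 × 11.85 × 45.45 × 3.5637 = 4.4145 mm/d
ETc = Kc × ET₀ = 0.72 × 4.4145 = 3.1784 mm/d
Crop demand D = ETc × 30 d = 3.1784 × 30 = 95.352 mm
D − Pe = 95.352 − 31.6 = 63.752 mm
Volume = 63.752 mm × 196.2 ha × 10 = 125081.4 m³

125100 m³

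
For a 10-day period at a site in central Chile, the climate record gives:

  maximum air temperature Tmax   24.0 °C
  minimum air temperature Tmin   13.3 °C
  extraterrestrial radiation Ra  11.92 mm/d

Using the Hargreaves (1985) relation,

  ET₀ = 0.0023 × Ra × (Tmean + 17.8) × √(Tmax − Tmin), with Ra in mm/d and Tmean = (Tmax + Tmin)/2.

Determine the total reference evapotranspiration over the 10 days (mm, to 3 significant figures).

32.7 mm

Tmean = (24.0 + 13.3)/2 = 18.65 °C
ET₀ = 0.0023 × 11.92 × (18.65 + 17.8) × √10.7 = 0.0023 × 11.92 × 36.45 × 3.2711 = 3.2689 mm/d
Over 10 days: 3.2689 × 10 = 32.689 mm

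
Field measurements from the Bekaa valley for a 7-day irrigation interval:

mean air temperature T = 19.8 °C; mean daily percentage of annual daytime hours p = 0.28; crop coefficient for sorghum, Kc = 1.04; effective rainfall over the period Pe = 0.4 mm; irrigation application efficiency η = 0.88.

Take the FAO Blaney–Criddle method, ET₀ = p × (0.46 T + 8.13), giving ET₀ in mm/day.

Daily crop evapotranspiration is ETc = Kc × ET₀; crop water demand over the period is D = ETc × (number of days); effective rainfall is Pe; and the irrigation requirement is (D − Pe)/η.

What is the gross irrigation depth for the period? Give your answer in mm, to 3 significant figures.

ET₀ = 0.28 × (0.46 × 19.8 + 8.13) = 0.28 × 17.238 = 4.8266 mm/d
ETc = Kc × ET₀ = 1.04 × 4.8266 = 5.0197 mm/d
Crop demand D = ETc × 7 d = 5.0197 × 7 = 35.138 mm
D − Pe = 35.138 − 0.4 = 34.738 mm
Gross irrigation = 34.738 / 0.88 = 39.475 mm

39.5 mm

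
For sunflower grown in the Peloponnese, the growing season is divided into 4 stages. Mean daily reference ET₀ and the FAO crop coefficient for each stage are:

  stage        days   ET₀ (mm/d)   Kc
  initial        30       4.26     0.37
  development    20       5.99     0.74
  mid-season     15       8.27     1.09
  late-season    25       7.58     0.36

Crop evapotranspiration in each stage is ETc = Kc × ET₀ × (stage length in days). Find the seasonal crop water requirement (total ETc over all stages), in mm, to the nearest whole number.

initial: 0.37 × 4.26 × 30 = 47.29 mm
development: 0.74 × 5.99 × 20 = 88.65 mm
mid-season: 1.09 × 8.27 × 15 = 135.21 mm
late-season: 0.36 × 7.58 × 25 = 68.22 mm
Seasonal total = 339.37 mm

339 mm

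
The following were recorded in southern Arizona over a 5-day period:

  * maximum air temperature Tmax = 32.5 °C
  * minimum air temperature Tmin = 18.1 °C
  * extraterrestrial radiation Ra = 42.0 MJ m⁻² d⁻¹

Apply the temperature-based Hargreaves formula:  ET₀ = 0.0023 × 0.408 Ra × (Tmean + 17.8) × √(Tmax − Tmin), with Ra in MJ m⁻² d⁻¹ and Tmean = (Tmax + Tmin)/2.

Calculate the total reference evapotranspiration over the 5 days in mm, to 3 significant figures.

Tmean = (32.5 + 18.1)/2 = 25.30 °C
0.408 Ra = 0.408 × 42.0 = 17.1360 mm/d equivalent
ET₀ = 0.0023 × 17.1360 × (25.30 + 17.8) × √14.4 = 0.0023 × 17.1360 × 43.10 × 3.7947 = 6.4460 mm/d
Over 5 days: 6.4460 × 5 = 32.230 mm

32.2 mm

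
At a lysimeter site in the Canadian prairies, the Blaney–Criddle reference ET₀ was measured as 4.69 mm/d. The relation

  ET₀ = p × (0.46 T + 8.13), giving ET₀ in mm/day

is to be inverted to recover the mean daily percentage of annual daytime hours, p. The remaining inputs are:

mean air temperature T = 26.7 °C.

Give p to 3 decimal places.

p = ET₀ / (0.46 T + 8.13) = 4.69 / (0.46 × 26.7 + 8.13) = 4.69 / 20.412 = 0.2298

0.230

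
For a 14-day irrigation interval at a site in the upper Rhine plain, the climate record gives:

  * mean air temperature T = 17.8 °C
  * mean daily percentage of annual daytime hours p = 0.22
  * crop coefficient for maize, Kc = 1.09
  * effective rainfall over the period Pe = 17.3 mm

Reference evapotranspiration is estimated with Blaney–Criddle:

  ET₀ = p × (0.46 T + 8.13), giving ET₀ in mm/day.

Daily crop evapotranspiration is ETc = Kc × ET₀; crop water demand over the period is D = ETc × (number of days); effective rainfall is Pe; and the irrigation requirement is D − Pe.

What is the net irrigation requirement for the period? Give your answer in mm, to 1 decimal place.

37.5 mm

ET₀ = 0.22 × (0.46 × 17.8 + 8.13) = 0.22 × 16.318 = 3.5900 mm/d
ETc = Kc × ET₀ = 1.09 × 3.5900 = 3.9131 mm/d
Crop demand D = ETc × 14 d = 3.9131 × 14 = 54.783 mm
D − Pe = 54.783 − 17.3 = 37.483 mm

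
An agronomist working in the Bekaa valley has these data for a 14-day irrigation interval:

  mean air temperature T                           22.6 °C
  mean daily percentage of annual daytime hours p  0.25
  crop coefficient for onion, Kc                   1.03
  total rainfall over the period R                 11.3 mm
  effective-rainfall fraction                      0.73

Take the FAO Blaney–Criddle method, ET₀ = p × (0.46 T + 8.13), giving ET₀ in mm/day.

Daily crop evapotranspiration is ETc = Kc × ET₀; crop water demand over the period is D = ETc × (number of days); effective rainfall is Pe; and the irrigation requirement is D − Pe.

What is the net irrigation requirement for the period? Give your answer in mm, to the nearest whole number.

59 mm

ET₀ = 0.25 × (0.46 × 22.6 + 8.13) = 0.25 × 18.526 = 4.6315 mm/d
ETc = Kc × ET₀ = 1.03 × 4.6315 = 4.7704 mm/d
Crop demand D = ETc × 14 d = 4.7704 × 14 = 66.786 mm
Pe = 0.73 × 11.3 = 8.249 mm
D − Pe = 66.786 − 8.249 = 58.537 mm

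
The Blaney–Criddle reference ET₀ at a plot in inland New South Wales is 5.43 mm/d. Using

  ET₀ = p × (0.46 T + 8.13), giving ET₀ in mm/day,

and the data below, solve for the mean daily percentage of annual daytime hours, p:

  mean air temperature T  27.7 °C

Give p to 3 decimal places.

0.260

p = ET₀ / (0.46 T + 8.13) = 5.43 / (0.46 × 27.7 + 8.13) = 5.43 / 20.872 = 0.2602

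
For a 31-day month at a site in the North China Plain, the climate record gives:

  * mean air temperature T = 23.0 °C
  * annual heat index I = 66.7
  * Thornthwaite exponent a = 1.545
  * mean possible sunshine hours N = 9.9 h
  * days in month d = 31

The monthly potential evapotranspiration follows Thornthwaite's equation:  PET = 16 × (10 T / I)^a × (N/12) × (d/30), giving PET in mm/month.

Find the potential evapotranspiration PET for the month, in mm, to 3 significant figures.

92.3 mm

10T/I = 10 × 23.0 / 66.7 = 3.4483
(10T/I)^a = 3.4483^1.545 = 6.7702
Uncorrected PET = 16 × 6.7702 = 108.323 mm
Correction = (N/12)(d/30) = (9.9/12)(31/30) = 0.8525
PET = 108.323 × 0.8525 = 92.345 mm/month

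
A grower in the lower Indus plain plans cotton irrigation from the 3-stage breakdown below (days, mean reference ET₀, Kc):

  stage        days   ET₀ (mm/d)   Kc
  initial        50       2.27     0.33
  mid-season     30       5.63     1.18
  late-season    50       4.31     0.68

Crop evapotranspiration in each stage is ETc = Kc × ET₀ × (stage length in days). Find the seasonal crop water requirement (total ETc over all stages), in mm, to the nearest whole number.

383 mm

initial: 0.33 × 2.27 × 50 = 37.46 mm
mid-season: 1.18 × 5.63 × 30 = 199.30 mm
late-season: 0.68 × 4.31 × 50 = 146.54 mm
Seasonal total = 383.30 mm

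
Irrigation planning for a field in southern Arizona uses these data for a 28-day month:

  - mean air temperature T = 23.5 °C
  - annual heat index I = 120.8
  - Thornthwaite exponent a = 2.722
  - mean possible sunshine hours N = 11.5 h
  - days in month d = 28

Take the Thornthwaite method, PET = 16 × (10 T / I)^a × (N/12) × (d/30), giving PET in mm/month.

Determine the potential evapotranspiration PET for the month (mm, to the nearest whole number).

88 mm

10T/I = 10 × 23.5 / 120.8 = 1.9454
(10T/I)^a = 1.9454^2.722 = 6.1190
Uncorrected PET = 16 × 6.1190 = 97.904 mm
Correction = (N/12)(d/30) = (11.5/12)(28/30) = 0.8944
PET = 97.904 × 0.8944 = 87.565 mm/month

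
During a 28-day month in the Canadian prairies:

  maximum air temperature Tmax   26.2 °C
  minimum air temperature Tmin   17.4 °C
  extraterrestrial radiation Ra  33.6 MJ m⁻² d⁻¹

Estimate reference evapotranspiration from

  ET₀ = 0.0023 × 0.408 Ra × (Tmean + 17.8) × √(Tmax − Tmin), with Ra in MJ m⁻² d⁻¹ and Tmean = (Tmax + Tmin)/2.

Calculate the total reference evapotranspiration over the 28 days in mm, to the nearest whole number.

Tmean = (26.2 + 17.4)/2 = 21.80 °C
0.408 Ra = 0.408 × 33.6 = 13.7088 mm/d equivalent
ET₀ = 0.0023 × 13.7088 × (21.80 + 17.8) × √8.8 = 0.0023 × 13.7088 × 39.60 × 2.9665 = 3.7040 mm/d
Over 28 days: 3.7040 × 28 = 103.712 mm

104 mm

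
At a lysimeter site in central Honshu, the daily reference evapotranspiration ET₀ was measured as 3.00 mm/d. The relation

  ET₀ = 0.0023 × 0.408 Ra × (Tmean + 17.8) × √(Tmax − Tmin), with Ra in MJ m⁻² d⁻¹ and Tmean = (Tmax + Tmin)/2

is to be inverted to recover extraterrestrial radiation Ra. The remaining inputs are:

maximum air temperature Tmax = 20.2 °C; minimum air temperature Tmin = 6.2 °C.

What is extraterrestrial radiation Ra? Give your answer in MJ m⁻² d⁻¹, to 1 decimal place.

27.6 MJ m⁻² d⁻¹

Tmean = (20.2+6.2)/2 = 13.20 °C; ΔT = 14.0
Ra = ET₀ / [0.0023 × 0.408 × (Tmean+17.8) × √ΔT]
   = 3.00 / (0.0023 × 0.408 × 31.00 × 3.7417) = 27.561 MJ m⁻² d⁻¹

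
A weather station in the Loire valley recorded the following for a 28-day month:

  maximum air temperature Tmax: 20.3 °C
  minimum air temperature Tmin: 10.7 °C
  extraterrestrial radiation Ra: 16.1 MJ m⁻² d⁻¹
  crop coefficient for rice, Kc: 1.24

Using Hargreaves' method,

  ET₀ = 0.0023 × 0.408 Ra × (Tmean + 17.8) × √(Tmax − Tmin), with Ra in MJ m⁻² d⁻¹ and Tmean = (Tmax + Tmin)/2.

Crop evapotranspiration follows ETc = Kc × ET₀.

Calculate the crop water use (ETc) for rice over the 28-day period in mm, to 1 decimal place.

54.1 mm

Tmean = (20.3 + 10.7)/2 = 15.50 °C
0.408 Ra = 0.408 × 16.1 = 6.5688 mm/d equivalent
ET₀ = 0.0023 × 6.5688 × (15.50 + 17.8) × √9.6 = 0.0023 × 6.5688 × 33.30 × 3.0984 = 1.5588 mm/d
ETc = Kc × ET₀ = 1.24 × 1.5588 = 1.9329 mm/d
Over 28 days: 1.9329 × 28 = 54.121 mm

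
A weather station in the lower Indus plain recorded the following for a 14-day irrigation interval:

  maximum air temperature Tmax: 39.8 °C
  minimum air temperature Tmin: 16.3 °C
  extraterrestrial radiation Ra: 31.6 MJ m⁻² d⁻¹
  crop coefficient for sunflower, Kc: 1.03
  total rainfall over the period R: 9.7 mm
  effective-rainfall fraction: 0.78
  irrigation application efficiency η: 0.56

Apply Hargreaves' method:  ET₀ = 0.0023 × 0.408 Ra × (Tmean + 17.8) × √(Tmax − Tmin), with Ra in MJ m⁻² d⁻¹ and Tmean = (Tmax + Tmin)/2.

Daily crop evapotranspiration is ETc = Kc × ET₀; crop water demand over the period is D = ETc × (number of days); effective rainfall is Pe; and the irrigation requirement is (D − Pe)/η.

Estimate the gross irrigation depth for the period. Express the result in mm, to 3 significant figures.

Tmean = (39.8 + 16.3)/2 = 28.05 °C
0.408 Ra = 0.408 × 31.6 = 12.8928 mm/d equivalent
ET₀ = 0.0023 × 12.8928 × (28.05 + 17.8) × √23.5 = 0.0023 × 12.8928 × 45.85 × 4.8477 = 6.5910 mm/d
ETc = Kc × ET₀ = 1.03 × 6.5910 = 6.7887 mm/d
Crop demand D = ETc × 14 d = 6.7887 × 14 = 95.042 mm
Pe = 0.78 × 9.7 = 7.566 mm
D − Pe = 95.042 − 7.566 = 87.476 mm
Gross irrigation = 87.476 / 0.56 = 156.207 mm

156 mm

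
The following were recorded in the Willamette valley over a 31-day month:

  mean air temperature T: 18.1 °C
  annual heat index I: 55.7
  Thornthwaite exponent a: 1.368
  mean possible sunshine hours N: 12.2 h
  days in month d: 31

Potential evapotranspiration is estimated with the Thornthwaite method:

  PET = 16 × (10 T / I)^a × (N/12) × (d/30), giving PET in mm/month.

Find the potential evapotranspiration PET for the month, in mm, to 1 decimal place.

10T/I = 10 × 18.1 / 55.7 = 3.2496
(10T/I)^a = 3.2496^1.368 = 5.0140
Uncorrected PET = 16 × 5.0140 = 80.224 mm
Correction = (N/12)(d/30) = (12.2/12)(31/30) = 1.0506
PET = 80.224 × 1.0506 = 84.283 mm/month

84.3 mm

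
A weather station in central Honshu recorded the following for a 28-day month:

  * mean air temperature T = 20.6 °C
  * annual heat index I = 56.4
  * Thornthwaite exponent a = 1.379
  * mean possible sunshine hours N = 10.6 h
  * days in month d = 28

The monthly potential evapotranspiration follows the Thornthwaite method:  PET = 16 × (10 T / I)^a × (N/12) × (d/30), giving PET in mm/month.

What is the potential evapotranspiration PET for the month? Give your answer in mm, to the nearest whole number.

10T/I = 10 × 20.6 / 56.4 = 3.6525
(10T/I)^a = 3.6525^1.379 = 5.9678
Uncorrected PET = 16 × 5.9678 = 95.485 mm
Correction = (N/12)(d/30) = (10.6/12)(28/30) = 0.8244
PET = 95.485 × 0.8244 = 78.718 mm/month

79 mm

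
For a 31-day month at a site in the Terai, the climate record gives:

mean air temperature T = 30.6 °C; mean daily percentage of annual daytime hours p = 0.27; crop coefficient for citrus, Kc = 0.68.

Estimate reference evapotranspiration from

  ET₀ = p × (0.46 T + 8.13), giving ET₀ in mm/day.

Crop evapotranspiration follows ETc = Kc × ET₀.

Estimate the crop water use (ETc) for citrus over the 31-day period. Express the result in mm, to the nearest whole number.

126 mm

ET₀ = 0.27 × (0.46 × 30.6 + 8.13) = 0.27 × 22.206 = 5.9956 mm/d
ETc = Kc × ET₀ = 0.68 × 5.9956 = 4.0770 mm/d
Over 31 days: 4.0770 × 31 = 126.387 mm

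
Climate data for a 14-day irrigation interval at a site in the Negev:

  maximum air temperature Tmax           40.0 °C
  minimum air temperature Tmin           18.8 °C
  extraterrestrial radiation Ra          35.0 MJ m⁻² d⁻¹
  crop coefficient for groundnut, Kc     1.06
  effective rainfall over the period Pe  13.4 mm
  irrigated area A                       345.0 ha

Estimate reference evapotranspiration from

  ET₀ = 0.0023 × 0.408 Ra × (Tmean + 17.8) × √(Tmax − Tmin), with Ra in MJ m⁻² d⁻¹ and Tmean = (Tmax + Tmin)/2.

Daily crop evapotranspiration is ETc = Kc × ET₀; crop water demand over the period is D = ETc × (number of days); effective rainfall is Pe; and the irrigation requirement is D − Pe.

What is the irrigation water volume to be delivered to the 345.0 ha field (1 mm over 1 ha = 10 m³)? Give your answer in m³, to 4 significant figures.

Tmean = (40.0 + 18.8)/2 = 29.40 °C
0.408 Ra = 0.408 × 35.0 = 14.2800 mm/d equivalent
ET₀ = 0.0023 × 14.2800 × (29.40 + 17.8) × √21.2 = 0.0023 × 14.2800 × 47.20 × 4.6043 = 7.1378 mm/d
ETc = Kc × ET₀ = 1.06 × 7.1378 = 7.5661 mm/d
Crop demand D = ETc × 14 d = 7.5661 × 14 = 105.925 mm
D − Pe = 105.925 − 13.4 = 92.525 mm
Volume = 92.525 mm × 345.0 ha × 10 = 319211.3 m³

319200 m³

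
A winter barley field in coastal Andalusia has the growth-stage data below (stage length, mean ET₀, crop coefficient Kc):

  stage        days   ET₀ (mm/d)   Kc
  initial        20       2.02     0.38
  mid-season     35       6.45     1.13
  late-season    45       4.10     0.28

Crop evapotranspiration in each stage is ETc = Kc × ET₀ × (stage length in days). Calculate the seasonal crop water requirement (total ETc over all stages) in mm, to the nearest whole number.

initial: 0.38 × 2.02 × 20 = 15.35 mm
mid-season: 1.13 × 6.45 × 35 = 255.10 mm
late-season: 0.28 × 4.10 × 45 = 51.66 mm
Seasonal total = 322.11 mm

322 mm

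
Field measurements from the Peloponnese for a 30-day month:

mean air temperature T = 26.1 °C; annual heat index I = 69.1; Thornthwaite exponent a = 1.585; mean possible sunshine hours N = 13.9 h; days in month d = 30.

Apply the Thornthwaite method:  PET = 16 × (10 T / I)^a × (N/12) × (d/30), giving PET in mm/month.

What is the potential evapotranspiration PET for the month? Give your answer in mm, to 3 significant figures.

10T/I = 10 × 26.1 / 69.1 = 3.7771
(10T/I)^a = 3.7771^1.585 = 8.2186
Uncorrected PET = 16 × 8.2186 = 131.498 mm
Correction = (N/12)(d/30) = (13.9/12)(30/30) = 1.1583
PET = 131.498 × 1.1583 = 152.314 mm/month

152 mm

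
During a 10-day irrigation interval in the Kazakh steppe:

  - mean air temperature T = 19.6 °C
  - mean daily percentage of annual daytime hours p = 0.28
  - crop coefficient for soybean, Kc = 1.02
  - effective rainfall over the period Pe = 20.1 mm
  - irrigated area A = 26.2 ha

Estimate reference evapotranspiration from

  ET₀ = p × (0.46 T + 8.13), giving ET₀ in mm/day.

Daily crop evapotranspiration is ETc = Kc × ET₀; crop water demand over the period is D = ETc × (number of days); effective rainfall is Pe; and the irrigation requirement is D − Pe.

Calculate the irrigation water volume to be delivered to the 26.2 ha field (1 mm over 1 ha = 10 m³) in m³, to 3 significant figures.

ET₀ = 0.28 × (0.46 × 19.6 + 8.13) = 0.28 × 17.146 = 4.8009 mm/d
ETc = Kc × ET₀ = 1.02 × 4.8009 = 4.8969 mm/d
Crop demand D = ETc × 10 d = 4.8969 × 10 = 48.969 mm
D − Pe = 48.969 − 20.1 = 28.869 mm
Volume = 28.869 mm × 26.2 ha × 10 = 7563.7 m³

7560 m³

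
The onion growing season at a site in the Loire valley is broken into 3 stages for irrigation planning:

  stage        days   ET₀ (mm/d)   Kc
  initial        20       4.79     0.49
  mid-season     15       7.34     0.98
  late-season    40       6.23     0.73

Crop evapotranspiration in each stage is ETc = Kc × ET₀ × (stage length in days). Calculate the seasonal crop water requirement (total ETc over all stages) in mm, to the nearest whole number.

initial: 0.49 × 4.79 × 20 = 46.94 mm
mid-season: 0.98 × 7.34 × 15 = 107.90 mm
late-season: 0.73 × 6.23 × 40 = 181.92 mm
Seasonal total = 336.76 mm

337 mm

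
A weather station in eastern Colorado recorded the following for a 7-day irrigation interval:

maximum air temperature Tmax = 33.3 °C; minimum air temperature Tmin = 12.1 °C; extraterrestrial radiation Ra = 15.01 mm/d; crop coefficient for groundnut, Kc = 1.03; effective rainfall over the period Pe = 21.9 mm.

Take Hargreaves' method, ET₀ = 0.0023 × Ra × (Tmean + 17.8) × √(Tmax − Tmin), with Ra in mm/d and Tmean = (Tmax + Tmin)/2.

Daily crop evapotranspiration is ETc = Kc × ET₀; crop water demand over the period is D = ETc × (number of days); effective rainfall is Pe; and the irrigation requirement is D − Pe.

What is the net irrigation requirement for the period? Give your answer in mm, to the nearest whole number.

Tmean = (33.3 + 12.1)/2 = 22.70 °C
ET₀ = 0.0023 × 15.01 × (22.70 + 17.8) × √21.2 = 0.0023 × 15.01 × 40.50 × 4.6043 = 6.4376 mm/d
ETc = Kc × ET₀ = 1.03 × 6.4376 = 6.6307 mm/d
Crop demand D = ETc × 7 d = 6.6307 × 7 = 46.415 mm
D − Pe = 46.415 − 21.9 = 24.515 mm

25 mm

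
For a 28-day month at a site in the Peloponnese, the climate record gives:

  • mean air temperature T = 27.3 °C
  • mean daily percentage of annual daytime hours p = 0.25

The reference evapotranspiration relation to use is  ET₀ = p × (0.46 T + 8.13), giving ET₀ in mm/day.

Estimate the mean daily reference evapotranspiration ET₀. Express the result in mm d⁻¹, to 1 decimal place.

5.2 mm d⁻¹

ET₀ = 0.25 × (0.46 × 27.3 + 8.13) = 0.25 × 20.688 = 5.1720 mm/d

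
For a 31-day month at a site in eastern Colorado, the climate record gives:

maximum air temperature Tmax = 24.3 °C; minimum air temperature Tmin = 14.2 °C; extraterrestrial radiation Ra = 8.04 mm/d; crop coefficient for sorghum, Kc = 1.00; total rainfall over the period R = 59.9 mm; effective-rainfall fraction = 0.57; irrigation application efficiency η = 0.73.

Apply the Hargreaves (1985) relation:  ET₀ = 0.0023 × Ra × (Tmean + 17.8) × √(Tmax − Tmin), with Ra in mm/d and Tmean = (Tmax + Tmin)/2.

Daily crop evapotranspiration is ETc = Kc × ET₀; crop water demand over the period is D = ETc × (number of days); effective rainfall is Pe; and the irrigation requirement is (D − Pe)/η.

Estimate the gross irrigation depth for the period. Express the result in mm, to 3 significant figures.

Tmean = (24.3 + 14.2)/2 = 19.25 °C
ET₀ = 0.0023 × 8.04 × (19.25 + 17.8) × √10.1 = 0.0023 × 8.04 × 37.05 × 3.1780 = 2.1773 mm/d
ETc = Kc × ET₀ = 1.00 × 2.1773 = 2.1773 mm/d
Crop demand D = ETc × 31 d = 2.1773 × 31 = 67.496 mm
Pe = 0.57 × 59.9 = 34.143 mm
D − Pe = 67.496 − 34.143 = 33.353 mm
Gross irrigation = 33.353 / 0.73 = 45.689 mm

45.7 mm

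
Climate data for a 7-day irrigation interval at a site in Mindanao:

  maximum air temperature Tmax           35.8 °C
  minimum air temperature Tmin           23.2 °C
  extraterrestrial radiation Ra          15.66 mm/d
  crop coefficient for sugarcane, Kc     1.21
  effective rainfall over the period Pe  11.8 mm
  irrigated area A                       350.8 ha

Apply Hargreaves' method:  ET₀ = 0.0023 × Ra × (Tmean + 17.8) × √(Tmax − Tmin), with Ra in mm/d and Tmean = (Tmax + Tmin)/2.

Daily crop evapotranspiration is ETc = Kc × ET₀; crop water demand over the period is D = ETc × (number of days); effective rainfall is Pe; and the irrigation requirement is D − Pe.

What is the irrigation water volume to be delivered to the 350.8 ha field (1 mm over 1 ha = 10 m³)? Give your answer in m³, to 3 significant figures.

Tmean = (35.8 + 23.2)/2 = 29.50 °C
ET₀ = 0.0023 × 15.66 × (29.50 + 17.8) × √12.6 = 0.0023 × 15.66 × 47.30 × 3.5496 = 6.0473 mm/d
ETc = Kc × ET₀ = 1.21 × 6.0473 = 7.3172 mm/d
Crop demand D = ETc × 7 d = 7.3172 × 7 = 51.220 mm
D − Pe = 51.220 − 11.8 = 39.420 mm
Volume = 39.420 mm × 350.8 ha × 10 = 138285.4 m³

138000 m³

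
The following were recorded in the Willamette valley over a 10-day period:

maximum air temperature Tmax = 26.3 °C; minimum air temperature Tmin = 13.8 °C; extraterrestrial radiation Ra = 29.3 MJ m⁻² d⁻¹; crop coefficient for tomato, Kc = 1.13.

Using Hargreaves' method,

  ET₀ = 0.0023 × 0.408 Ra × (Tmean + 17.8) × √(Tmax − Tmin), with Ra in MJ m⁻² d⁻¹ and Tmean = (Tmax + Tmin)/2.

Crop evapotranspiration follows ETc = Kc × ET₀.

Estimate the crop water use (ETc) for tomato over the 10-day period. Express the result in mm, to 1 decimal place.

41.6 mm

Tmean = (26.3 + 13.8)/2 = 20.05 °C
0.408 Ra = 0.408 × 29.3 = 11.9544 mm/d equivalent
ET₀ = 0.0023 × 11.9544 × (20.05 + 17.8) × √12.5 = 0.0023 × 11.9544 × 37.85 × 3.5355 = 3.6794 mm/d
ETc = Kc × ET₀ = 1.13 × 3.6794 = 4.1577 mm/d
Over 10 days: 4.1577 × 10 = 41.577 mm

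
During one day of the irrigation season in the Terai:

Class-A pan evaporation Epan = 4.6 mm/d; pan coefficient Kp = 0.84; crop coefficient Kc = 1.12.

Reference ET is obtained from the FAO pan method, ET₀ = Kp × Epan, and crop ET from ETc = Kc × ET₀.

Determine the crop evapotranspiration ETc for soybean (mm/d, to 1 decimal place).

ET₀ = 0.84 × 4.6 = 3.8640 mm/d
ETc = Kc × ET₀ = 1.12 × 3.8640 = 4.3277 mm/d

4.3 mm/d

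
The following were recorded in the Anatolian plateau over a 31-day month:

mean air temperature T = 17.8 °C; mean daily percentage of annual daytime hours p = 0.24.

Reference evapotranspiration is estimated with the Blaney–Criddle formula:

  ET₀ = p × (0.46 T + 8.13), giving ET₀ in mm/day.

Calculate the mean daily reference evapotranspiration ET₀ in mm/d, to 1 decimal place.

3.9 mm/d

ET₀ = 0.24 × (0.46 × 17.8 + 8.13) = 0.24 × 16.318 = 3.9163 mm/d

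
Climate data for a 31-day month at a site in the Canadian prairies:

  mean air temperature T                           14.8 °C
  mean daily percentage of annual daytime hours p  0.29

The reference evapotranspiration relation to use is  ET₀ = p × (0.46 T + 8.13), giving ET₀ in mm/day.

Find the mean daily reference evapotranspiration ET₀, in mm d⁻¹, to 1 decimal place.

ET₀ = 0.29 × (0.46 × 14.8 + 8.13) = 0.29 × 14.938 = 4.3320 mm/d

4.3 mm d⁻¹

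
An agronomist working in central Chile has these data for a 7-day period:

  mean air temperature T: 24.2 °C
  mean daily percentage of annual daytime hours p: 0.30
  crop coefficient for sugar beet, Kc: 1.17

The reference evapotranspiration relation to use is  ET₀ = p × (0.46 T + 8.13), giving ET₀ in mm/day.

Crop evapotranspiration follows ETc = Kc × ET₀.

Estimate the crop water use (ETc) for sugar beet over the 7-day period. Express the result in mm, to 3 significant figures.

ET₀ = 0.30 × (0.46 × 24.2 + 8.13) = 0.30 × 19.262 = 5.7786 mm/d
ETc = Kc × ET₀ = 1.17 × 5.7786 = 6.7610 mm/d
Over 7 days: 6.7610 × 7 = 47.327 mm

47.3 mm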